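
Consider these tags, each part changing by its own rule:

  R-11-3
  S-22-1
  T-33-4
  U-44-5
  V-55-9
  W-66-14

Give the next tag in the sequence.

X-77-23

Letter: R, S, T, U, V, W → X (letters move forward 1 place in the alphabet).
Second component: +11 each step, so 11, 22, 33, 44, 55, 66 → 77.
For the third component, each term is the sum of the two before it: 3, 1, 4, 5, 9, 14 → 23.
Combining the parts gives X-77-23.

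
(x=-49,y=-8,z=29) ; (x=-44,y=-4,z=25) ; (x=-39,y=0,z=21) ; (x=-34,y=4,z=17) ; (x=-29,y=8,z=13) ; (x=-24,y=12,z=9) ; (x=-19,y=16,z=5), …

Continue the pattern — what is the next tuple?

X: -49, -44, -39, -34, -29, -24, -19 → -14 (+5 each step).
For the y, +4 each step: -8, -4, 0, 4, 8, 12, 16 → 20.
Z: together with the y always sums to 21; 29, 25, 21, 17, 13, 9, 5 → 1.
Putting it together: (x=-14,y=20,z=1).

(x=-14,y=20,z=1)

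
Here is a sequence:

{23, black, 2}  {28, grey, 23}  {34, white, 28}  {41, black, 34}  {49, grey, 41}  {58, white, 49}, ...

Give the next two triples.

First part goes 23, 28, 34, 41, 49, 58 → 68 → 79 (differences are 5, 6, 7, … (increasing by 1 each time)).
For the shade, repeats black → grey → white: black, grey, white, black, grey, white → black → grey.
Third part — always the previous value of the first part: 2, 23, 28, 34, 41, 49 → 58 → 68.
So the next two triples are {68, black, 58} and {79, grey, 68}.

{68, black, 58}, {79, grey, 68}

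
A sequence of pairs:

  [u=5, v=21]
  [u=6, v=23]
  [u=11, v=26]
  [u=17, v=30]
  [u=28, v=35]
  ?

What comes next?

[u=45, v=41]

U — each term is the sum of the two before it: 5, 6, 11, 17, 28 → 45.
V — differences are 2, 3, 4, … (increasing by 1 each time): 21, 23, 26, 30, 35 → 41.
Combining the parts gives [u=45, v=41].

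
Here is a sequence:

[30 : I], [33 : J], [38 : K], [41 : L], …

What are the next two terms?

First part goes 30, 33, 38, 41 → 46 → 49 (alternating steps +3, +5, +3, +5, …).
Letter goes I, J, K, L → M → N (letters move forward 1 place in the alphabet).
Putting the parts together: [46 : M] and then [49 : N].

[46 : M], [49 : N]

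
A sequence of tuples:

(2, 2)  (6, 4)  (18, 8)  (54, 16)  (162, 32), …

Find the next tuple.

(486, 64)

First slot: ×3 each step; 2, 6, 18, 54, 162 → 486.
Second slot: ×2 each step; 2, 4, 8, 16, 32 → 64.
Putting it together: (486, 64).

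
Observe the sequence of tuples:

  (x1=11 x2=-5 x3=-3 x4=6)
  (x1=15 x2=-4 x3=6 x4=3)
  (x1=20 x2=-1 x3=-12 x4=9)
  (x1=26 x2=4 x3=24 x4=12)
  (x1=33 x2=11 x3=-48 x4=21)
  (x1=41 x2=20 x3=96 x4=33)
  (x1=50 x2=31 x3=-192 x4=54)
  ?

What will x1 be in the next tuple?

X1 — differences are 4, 5, 6, … (increasing by 1 each time): 11, 15, 20, 26, 33, 41, 50 → 60.

60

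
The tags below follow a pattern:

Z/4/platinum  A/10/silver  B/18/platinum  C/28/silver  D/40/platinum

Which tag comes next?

E/54/silver

Letter: letters move forward 1 place in the alphabet, wrapping Z→A, so Z, A, B, C, D → E.
Second component: differences are 6, 8, 10, … (increasing by 2 each time), so 4, 10, 18, 28, 40 → 54.
Metal — alternates platinum ↔ silver: platinum, silver, platinum, silver, platinum → silver.
Putting it together: E/54/silver.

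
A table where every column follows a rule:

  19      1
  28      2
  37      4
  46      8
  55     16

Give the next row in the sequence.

64  32

First component: 19, 28, 37, 46, 55 → 64 (+9 each step).
For the second component, ×2 each step: 1, 2, 4, 8, 16 → 32.
So the next row is 64  32.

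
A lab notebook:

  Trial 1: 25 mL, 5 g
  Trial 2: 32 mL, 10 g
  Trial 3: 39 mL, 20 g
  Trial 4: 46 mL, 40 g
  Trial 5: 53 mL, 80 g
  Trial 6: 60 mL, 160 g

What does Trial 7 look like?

ML: +7 each step, so 25, 32, 39, 46, 53, 60 → 67.
For the g, ×2 each step: 5, 10, 20, 40, 80, 160 → 320.
So the next record is 67 mL, 320 g.

67 mL, 320 g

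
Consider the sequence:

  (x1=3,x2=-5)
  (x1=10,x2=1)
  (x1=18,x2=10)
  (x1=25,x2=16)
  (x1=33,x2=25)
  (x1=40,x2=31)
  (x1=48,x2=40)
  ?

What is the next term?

X1: alternating steps +7, +8, +7, +8, …, so 3, 10, 18, 25, 33, 40, 48 → 55.
X2: alternating steps +6, +9, +6, +9, …; -5, 1, 10, 16, 25, 31, 40 → 46.
So the next term is (x1=55,x2=46).

(x1=55,x2=46)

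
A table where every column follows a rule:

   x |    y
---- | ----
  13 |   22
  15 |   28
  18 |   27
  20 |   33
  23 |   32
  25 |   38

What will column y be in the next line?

37

Column y: alternating steps +6, −1, +6, −1, …, so 22, 28, 27, 33, 32, 38 → 37.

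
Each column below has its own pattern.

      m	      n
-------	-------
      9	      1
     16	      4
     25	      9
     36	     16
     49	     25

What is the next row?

Column m: perfect squares: 3², 4², 5², …; 9, 16, 25, 36, 49 → 64.
For the column n, perfect squares: 1², 2², 3², …: 1, 4, 9, 16, 25 → 36.
Combining the parts gives 64  36.

64  36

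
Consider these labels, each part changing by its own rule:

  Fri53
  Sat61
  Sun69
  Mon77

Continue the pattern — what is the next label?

Tue85

Day — runs through the weekdays Mon→Sun: Fri, Sat, Sun, Mon → Tue.
Second component: 53, 61, 69, 77 → 85 (+8 each step).
So the next label is Tue85.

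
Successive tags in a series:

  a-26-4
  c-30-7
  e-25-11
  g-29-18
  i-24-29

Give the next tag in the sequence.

k-28-47

Letter: letters move forward 2 places in the alphabet; a, c, e, g, i → k.
For the second component, alternating steps +4, −5, +4, −5, …: 26, 30, 25, 29, 24 → 28.
Third component: each term is the sum of the two before it, so 4, 7, 11, 18, 29 → 47.
Putting it together: k-28-47.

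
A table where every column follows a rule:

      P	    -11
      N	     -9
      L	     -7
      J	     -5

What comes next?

H  -3

Letter: letters move back 2 places in the alphabet; P, N, L, J → H.
Second component: -11, -9, -7, -5 → -3 (+2 each step).
Combining the parts gives H  -3.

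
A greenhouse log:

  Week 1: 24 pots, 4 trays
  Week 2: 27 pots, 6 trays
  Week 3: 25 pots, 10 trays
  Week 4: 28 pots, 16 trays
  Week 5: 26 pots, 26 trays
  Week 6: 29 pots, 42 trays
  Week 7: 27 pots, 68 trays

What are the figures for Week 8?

30 pots, 110 trays

Pots goes 24, 27, 25, 28, 26, 29, 27 → 30 (alternating steps +3, −2, +3, −2, …).
Trays: each term is the sum of the two before it, so 4, 6, 10, 16, 26, 42, 68 → 110.
Putting it together: 30 pots, 110 trays.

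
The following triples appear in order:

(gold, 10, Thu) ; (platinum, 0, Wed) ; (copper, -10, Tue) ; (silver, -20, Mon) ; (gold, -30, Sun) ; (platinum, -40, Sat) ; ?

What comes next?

(copper, -50, Fri)

Metal: repeats gold → platinum → copper → silver, so gold, platinum, copper, silver, gold, platinum → copper.
Second slot: −10 each step, so 10, 0, -10, -20, -30, -40 → -50.
Day goes Thu, Wed, Tue, Mon, Sun, Sat → Fri (runs backward through the weekdays Mon→Sun).
Putting it together: (copper, -50, Fri).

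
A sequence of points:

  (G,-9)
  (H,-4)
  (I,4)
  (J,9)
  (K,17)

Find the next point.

(L,22)

Letter — letters move forward 1 place in the alphabet: G, H, I, J, K → L.
Second coordinate goes -9, -4, 4, 9, 17 → 22 (alternating steps +5, +8, +5, +8, …).
So the next point is (L,22).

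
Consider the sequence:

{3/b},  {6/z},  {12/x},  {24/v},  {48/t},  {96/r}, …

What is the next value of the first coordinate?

For the first coordinate, ×2 each step: 3, 6, 12, 24, 48, 96 → 192.
Letter: letters move back 2 places in the alphabet, wrapping A→Z, so b, z, x, v, t, r → p.

192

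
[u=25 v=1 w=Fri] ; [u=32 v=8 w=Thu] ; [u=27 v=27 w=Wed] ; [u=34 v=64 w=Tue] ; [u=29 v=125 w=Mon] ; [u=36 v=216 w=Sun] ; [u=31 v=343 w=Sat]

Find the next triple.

For the u, alternating steps +7, −5, +7, −5, …: 25, 32, 27, 34, 29, 36, 31 → 38.
V: 1, 8, 27, 64, 125, 216, 343 → 512 (perfect cubes: 1³, 2³, 3³, …).
W goes Fri, Thu, Wed, Tue, Mon, Sun, Sat → Fri (runs backward through the weekdays Mon→Sun).
Combining the parts gives [u=38 v=512 w=Fri].

[u=38 v=512 w=Fri]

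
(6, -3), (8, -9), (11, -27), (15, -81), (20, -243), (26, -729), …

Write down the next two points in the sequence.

(33, -2187), (41, -6561)

First part goes 6, 8, 11, 15, 20, 26 → 33 → 41 (differences are 2, 3, 4, … (increasing by 1 each time)).
Second part: ×3 each step, so -3, -9, -27, -81, -243, -729 → -2187 → -6561.
Putting the parts together: (33, -2187) and then (41, -6561).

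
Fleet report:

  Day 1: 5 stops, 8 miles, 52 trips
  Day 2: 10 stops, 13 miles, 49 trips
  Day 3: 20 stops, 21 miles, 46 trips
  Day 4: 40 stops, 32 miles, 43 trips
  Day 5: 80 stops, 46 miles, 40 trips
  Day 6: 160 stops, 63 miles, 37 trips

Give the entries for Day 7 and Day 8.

320 stops, 83 miles, 34 trips; 640 stops, 106 miles, 31 trips

Stops goes 5, 10, 20, 40, 80, 160 → 320 → 640 (×2 each step).
Miles: differences are 5, 8, 11, … (increasing by 3 each time); 8, 13, 21, 32, 46, 63 → 83 → 106.
Trips goes 52, 49, 46, 43, 40, 37 → 34 → 31 (−3 each step).
Putting the parts together: 320 stops, 83 miles, 34 trips and then 640 stops, 106 miles, 31 trips.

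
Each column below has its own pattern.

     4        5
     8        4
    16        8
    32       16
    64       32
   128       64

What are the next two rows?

First component — ×2 each step: 4, 8, 16, 32, 64, 128 → 256 → 512.
For the second component, always the previous value of the first component: 5, 4, 8, 16, 32, 64 → 128 → 256.
Putting the parts together: 256  128 and then 512  256.

256  128; 512  256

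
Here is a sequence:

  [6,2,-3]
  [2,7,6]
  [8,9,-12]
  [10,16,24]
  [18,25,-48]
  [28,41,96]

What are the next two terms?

First component: 6, 2, 8, 10, 18, 28 → 46 → 74 (each term is the sum of the two before it).
Second component goes 2, 7, 9, 16, 25, 41 → 66 → 107 (each term is the sum of the two before it).
Third component goes -3, 6, -12, 24, -48, 96 → -192 → 384 (×(-2) each step).
Putting the parts together: [46,66,-192] and then [74,107,384].

[46,66,-192], [74,107,384]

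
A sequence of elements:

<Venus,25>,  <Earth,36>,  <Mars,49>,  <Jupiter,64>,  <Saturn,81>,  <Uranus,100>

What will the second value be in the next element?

121

Planet — runs through the planets Mercury→Neptune: Venus, Earth, Mars, Jupiter, Saturn, Uranus → Neptune.
Second value — perfect squares: 5², 6², 7², …: 25, 36, 49, 64, 81, 100 → 121.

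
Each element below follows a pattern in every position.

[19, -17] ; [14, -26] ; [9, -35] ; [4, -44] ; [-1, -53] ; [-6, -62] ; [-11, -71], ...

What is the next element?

First part: −5 each step, so 19, 14, 9, 4, -1, -6, -11 → -16.
Second part: −9 each step; -17, -26, -35, -44, -53, -62, -71 → -80.
Putting it together: [-16, -80].

[-16, -80]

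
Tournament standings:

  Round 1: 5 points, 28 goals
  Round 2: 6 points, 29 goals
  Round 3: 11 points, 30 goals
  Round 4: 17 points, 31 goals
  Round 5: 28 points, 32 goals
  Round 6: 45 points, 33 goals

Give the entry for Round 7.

Points — each term is the sum of the two before it: 5, 6, 11, 17, 28, 45 → 73.
For the goals, +1 each step: 28, 29, 30, 31, 32, 33 → 34.
Putting it together: 73 points, 34 goals.

73 points, 34 goals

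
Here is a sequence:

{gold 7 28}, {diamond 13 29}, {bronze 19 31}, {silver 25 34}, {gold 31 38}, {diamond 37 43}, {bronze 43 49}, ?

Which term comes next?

Rank: repeats gold → diamond → bronze → silver; gold, diamond, bronze, silver, gold, diamond, bronze → silver.
Second component — +6 each step: 7, 13, 19, 25, 31, 37, 43 → 49.
Third component: differences are 1, 2, 3, … (increasing by 1 each time), so 28, 29, 31, 34, 38, 43, 49 → 56.
Combining the parts gives {silver 49 56}.

{silver 49 56}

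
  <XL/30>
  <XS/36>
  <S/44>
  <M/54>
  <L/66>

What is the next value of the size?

Size: runs through clothing sizes XS→XL, so XL, XS, S, M, L → XL.
Second value — differences are 6, 8, 10, … (increasing by 2 each time): 30, 36, 44, 54, 66 → 80.

XL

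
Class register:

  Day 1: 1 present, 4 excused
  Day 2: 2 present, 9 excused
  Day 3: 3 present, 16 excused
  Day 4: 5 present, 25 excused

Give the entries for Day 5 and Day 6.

8 present, 36 excused; 13 present, 49 excused

Present: 1, 2, 3, 5 → 8 → 13 (each term is the sum of the two before it).
Excused goes 4, 9, 16, 25 → 36 → 49 (perfect squares: 2², 3², 4², …).
Putting the parts together: 8 present, 36 excused and then 13 present, 49 excused.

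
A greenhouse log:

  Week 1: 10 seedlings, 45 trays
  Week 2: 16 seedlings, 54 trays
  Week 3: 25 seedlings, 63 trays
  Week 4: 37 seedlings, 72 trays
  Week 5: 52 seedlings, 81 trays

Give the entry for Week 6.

70 seedlings, 90 trays

Seedlings — differences are 6, 9, 12, … (increasing by 3 each time): 10, 16, 25, 37, 52 → 70.
Trays goes 45, 54, 63, 72, 81 → 90 (+9 each step).
So the next row is 70 seedlings, 90 trays.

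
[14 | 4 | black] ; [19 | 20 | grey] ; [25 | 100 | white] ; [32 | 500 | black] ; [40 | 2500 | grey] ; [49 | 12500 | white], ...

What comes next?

[59 | 62500 | black]

First entry goes 14, 19, 25, 32, 40, 49 → 59 (differences are 5, 6, 7, … (increasing by 1 each time)).
Second entry goes 4, 20, 100, 500, 2500, 12500 → 62500 (×5 each step).
Shade: black, grey, white, black, grey, white → black (repeats black → grey → white).
Putting it together: [59 | 62500 | black].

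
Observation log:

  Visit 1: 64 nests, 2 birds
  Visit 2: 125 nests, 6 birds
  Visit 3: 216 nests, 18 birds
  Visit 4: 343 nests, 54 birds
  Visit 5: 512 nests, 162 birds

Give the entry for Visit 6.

729 nests, 486 birds

Nests goes 64, 125, 216, 343, 512 → 729 (perfect cubes: 4³, 5³, 6³, …).
Birds — ×3 each step: 2, 6, 18, 54, 162 → 486.
Combining the parts gives 729 nests, 486 birds.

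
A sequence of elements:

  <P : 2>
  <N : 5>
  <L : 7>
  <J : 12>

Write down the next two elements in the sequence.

<H : 19>, <F : 31>

Letter: letters move back 2 places in the alphabet, so P, N, L, J → H → F.
For the second part, each term is the sum of the two before it: 2, 5, 7, 12 → 19 → 31.
Putting the parts together: <H : 19> and then <F : 31>.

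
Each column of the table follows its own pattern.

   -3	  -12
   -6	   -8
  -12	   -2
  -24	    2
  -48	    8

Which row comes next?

For the first component, ×2 each step: -3, -6, -12, -24, -48 → -96.
Second component — alternating steps +4, +6, +4, +6, …: -12, -8, -2, 2, 8 → 12.
Putting it together: -96  12.

-96  12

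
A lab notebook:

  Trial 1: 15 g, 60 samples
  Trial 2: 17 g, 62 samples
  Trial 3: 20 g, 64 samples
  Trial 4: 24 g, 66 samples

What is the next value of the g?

29

G: differences are 2, 3, 4, … (increasing by 1 each time); 15, 17, 20, 24 → 29.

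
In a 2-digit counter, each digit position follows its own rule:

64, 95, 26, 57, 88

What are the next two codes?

19, 40

First digit: +3 each step, mod 10, so 6, 9, 2, 5, 8 → 1 → 4.
Second digit: +1 each step, mod 10; 4, 5, 6, 7, 8 → 9 → 0.
So the next two codes are 19 and 40.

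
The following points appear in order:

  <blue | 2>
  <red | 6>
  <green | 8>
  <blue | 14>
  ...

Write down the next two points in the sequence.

Colour — repeats blue → red → green: blue, red, green, blue → red → green.
Second part: each term is the sum of the two before it; 2, 6, 8, 14 → 22 → 36.
Putting the parts together: <red | 22> and then <green | 36>.

<red | 22>, <green | 36>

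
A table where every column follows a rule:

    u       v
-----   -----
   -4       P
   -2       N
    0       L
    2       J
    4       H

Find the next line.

6  F

Column u goes -4, -2, 0, 2, 4 → 6 (+2 each step).
For the column v, letters move back 2 places in the alphabet: P, N, L, J, H → F.
Putting it together: 6  F.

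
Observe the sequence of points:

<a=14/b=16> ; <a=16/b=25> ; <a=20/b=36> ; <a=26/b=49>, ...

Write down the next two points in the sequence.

<a=34/b=64>, <a=44/b=81>

A: 14, 16, 20, 26 → 34 → 44 (differences are 2, 4, 6, … (increasing by 2 each time)).
B: perfect squares: 4², 5², 6², …, so 16, 25, 36, 49 → 64 → 81.
So the next two points are <a=34/b=64> and <a=44/b=81>.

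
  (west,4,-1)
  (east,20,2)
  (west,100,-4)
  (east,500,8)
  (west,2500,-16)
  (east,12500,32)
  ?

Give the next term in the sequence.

Direction goes west, east, west, east, west, east → west (alternates west ↔ east).
Second coordinate: 4, 20, 100, 500, 2500, 12500 → 62500 (×5 each step).
Third coordinate goes -1, 2, -4, 8, -16, 32 → -64 (×(-2) each step).
Putting it together: (west,62500,-64).

(west,62500,-64)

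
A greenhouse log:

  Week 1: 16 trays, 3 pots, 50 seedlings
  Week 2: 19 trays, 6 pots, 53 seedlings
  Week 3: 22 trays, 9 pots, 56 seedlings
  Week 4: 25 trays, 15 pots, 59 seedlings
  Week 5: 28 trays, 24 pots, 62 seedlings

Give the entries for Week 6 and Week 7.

31 trays, 39 pots, 65 seedlings; 34 trays, 63 pots, 68 seedlings

Trays: +3 each step; 16, 19, 22, 25, 28 → 31 → 34.
Pots goes 3, 6, 9, 15, 24 → 39 → 63 (each term is the sum of the two before it).
For the seedlings, +3 each step: 50, 53, 56, 59, 62 → 65 → 68.
So the next two rows are 31 trays, 39 pots, 65 seedlings and 34 trays, 63 pots, 68 seedlings.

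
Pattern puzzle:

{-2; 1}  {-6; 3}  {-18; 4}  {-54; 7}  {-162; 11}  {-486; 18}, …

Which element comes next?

{-1458; 29}

First value: -2, -6, -18, -54, -162, -486 → -1458 (×3 each step).
Second value: each term is the sum of the two before it, so 1, 3, 4, 7, 11, 18 → 29.
So the next element is {-1458; 29}.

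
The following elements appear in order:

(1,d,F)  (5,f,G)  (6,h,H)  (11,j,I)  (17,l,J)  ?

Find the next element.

For the first entry, each term is the sum of the two before it: 1, 5, 6, 11, 17 → 28.
First letter: d, f, h, j, l → n (letters move forward 2 places in the alphabet).
Second letter goes F, G, H, I, J → K (letters move forward 1 place in the alphabet).
Putting it together: (28,n,K).

(28,n,K)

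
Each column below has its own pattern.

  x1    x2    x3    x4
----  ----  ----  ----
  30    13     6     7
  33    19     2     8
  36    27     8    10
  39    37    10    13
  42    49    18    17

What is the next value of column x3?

28

For the column x3, each term is the sum of the two before it: 6, 2, 8, 10, 18 → 28.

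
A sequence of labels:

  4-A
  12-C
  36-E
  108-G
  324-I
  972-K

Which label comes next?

For the first component, ×3 each step: 4, 12, 36, 108, 324, 972 → 2916.
Letter goes A, C, E, G, I, K → M (letters move forward 2 places in the alphabet).
Putting it together: 2916-M.

2916-M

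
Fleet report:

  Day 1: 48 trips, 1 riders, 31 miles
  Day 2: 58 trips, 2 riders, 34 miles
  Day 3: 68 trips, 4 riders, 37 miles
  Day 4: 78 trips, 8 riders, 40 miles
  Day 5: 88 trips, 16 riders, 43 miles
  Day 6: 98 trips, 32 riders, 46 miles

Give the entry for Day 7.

Trips — +10 each step: 48, 58, 68, 78, 88, 98 → 108.
For the riders, ×2 each step: 1, 2, 4, 8, 16, 32 → 64.
Miles: +3 each step; 31, 34, 37, 40, 43, 46 → 49.
Combining the parts gives 108 trips, 64 riders, 49 miles.

108 trips, 64 riders, 49 miles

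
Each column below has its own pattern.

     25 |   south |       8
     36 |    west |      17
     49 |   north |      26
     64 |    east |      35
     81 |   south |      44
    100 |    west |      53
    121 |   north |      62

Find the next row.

First component: 25, 36, 49, 64, 81, 100, 121 → 144 (perfect squares: 5², 6², 7², …).
Direction — repeats south → west → north → east: south, west, north, east, south, west, north → east.
For the third component, +9 each step: 8, 17, 26, 35, 44, 53, 62 → 71.
So the next row is 144  east  71.

144  east  71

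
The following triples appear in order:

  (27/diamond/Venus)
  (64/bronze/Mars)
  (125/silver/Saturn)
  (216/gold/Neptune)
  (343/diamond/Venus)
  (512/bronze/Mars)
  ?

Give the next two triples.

(729/silver/Saturn), (1000/gold/Neptune)

First entry goes 27, 64, 125, 216, 343, 512 → 729 → 1000 (perfect cubes: 3³, 4³, 5³, …).
Rank: diamond, bronze, silver, gold, diamond, bronze → silver → gold (repeats diamond → bronze → silver → gold).
Planet: repeats Venus → Mars → Saturn → Neptune, so Venus, Mars, Saturn, Neptune, Venus, Mars → Saturn → Neptune.
Putting the parts together: (729/silver/Saturn) and then (1000/gold/Neptune).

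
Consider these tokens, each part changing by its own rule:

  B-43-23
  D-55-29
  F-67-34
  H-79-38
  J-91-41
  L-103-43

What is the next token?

For the letter, letters move forward 2 places in the alphabet: B, D, F, H, J, L → N.
Second component: 43, 55, 67, 79, 91, 103 → 115 (+12 each step).
Third component goes 23, 29, 34, 38, 41, 43 → 44 (differences are 6, 5, 4, … (decreasing by 1 each time)).
So the next token is N-115-44.

N-115-44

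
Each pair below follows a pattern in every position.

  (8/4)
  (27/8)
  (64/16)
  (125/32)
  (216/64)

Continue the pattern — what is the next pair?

For the first component, perfect cubes: 2³, 3³, 4³, …: 8, 27, 64, 125, 216 → 343.
Second component — ×2 each step: 4, 8, 16, 32, 64 → 128.
Combining the parts gives (343/128).

(343/128)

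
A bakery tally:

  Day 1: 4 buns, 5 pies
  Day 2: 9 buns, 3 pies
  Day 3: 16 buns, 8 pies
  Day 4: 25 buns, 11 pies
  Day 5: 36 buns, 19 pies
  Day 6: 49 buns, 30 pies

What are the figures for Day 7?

Buns: perfect squares: 2², 3², 4², …, so 4, 9, 16, 25, 36, 49 → 64.
Pies — each term is the sum of the two before it: 5, 3, 8, 11, 19, 30 → 49.
Putting it together: 64 buns, 49 pies.

64 buns, 49 pies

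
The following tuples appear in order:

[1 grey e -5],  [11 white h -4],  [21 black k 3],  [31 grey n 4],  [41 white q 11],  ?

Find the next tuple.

First slot: +10 each step; 1, 11, 21, 31, 41 → 51.
Shade goes grey, white, black, grey, white → black (repeats grey → white → black).
Letter: letters move forward 3 places in the alphabet, so e, h, k, n, q → t.
Fourth slot — alternating steps +1, +7, +1, +7, …: -5, -4, 3, 4, 11 → 12.
Putting it together: [51 black t 12].

[51 black t 12]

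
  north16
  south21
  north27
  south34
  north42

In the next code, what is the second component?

51

Direction — alternates north ↔ south: north, south, north, south, north → south.
Second component goes 16, 21, 27, 34, 42 → 51 (differences are 5, 6, 7, … (increasing by 1 each time)).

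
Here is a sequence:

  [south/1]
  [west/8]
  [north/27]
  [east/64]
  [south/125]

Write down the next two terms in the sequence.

Direction: repeats south → west → north → east, so south, west, north, east, south → west → north.
Second coordinate goes 1, 8, 27, 64, 125 → 216 → 343 (perfect cubes: 1³, 2³, 3³, …).
So the next two terms are [west/216] and [north/343].

[west/216], [north/343]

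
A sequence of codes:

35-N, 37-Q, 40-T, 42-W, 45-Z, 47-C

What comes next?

First component: alternating steps +2, +3, +2, +3, …; 35, 37, 40, 42, 45, 47 → 50.
Letter goes N, Q, T, W, Z, C → F (letters move forward 3 places in the alphabet, wrapping Z→A).
Putting it together: 50-F.

50-F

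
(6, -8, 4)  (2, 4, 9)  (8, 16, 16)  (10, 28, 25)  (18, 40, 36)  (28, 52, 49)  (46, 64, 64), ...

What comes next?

(74, 76, 81)

First slot — each term is the sum of the two before it: 6, 2, 8, 10, 18, 28, 46 → 74.
Second slot: -8, 4, 16, 28, 40, 52, 64 → 76 (+12 each step).
Third slot: perfect squares: 2², 3², 4², …, so 4, 9, 16, 25, 36, 49, 64 → 81.
Combining the parts gives (74, 76, 81).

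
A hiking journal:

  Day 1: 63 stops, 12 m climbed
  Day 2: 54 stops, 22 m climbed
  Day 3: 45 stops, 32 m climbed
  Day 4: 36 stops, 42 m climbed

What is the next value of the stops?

Stops — −9 each step: 63, 54, 45, 36 → 27.

27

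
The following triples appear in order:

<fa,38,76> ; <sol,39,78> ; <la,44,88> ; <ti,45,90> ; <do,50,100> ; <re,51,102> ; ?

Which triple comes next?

<mi,56,112>

Note — runs through the solfège scale do→ti: fa, sol, la, ti, do, re → mi.
Second slot: alternating steps +1, +5, +1, +5, …, so 38, 39, 44, 45, 50, 51 → 56.
Third slot goes 76, 78, 88, 90, 100, 102 → 112 (always 2 × the second slot).
So the next triple is <mi,56,112>.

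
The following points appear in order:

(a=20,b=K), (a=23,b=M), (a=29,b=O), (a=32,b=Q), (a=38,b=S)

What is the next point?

A — alternating steps +3, +6, +3, +6, …: 20, 23, 29, 32, 38 → 41.
B: letters move forward 2 places in the alphabet, so K, M, O, Q, S → U.
Putting it together: (a=41,b=U).

(a=41,b=U)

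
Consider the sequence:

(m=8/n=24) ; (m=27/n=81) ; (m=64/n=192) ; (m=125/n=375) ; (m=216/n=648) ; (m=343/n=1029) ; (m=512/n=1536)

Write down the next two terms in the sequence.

(m=729/n=2187), (m=1000/n=3000)

For the m, perfect cubes: 2³, 3³, 4³, …: 8, 27, 64, 125, 216, 343, 512 → 729 → 1000.
N: 24, 81, 192, 375, 648, 1029, 1536 → 2187 → 3000 (always 3 × the m).
So the next two terms are (m=729/n=2187) and (m=1000/n=3000).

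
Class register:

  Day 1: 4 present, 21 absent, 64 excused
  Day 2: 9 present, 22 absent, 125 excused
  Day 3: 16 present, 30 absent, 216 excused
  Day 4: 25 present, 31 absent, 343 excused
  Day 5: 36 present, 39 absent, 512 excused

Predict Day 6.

Present: 4, 9, 16, 25, 36 → 49 (perfect squares: 2², 3², 4², …).
Absent goes 21, 22, 30, 31, 39 → 40 (alternating steps +1, +8, +1, +8, …).
Excused: perfect cubes: 4³, 5³, 6³, …; 64, 125, 216, 343, 512 → 729.
So the next record is 49 present, 40 absent, 729 excused.

49 present, 40 absent, 729 excused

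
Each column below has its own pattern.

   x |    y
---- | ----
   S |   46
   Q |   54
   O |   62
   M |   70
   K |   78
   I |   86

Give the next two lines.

G  94; E  102

For the column x, letters move back 2 places in the alphabet: S, Q, O, M, K, I → G → E.
Column y: +8 each step, so 46, 54, 62, 70, 78, 86 → 94 → 102.
So the next two lines are G  94 and E  102.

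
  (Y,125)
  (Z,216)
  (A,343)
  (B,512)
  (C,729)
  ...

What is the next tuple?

For the letter, letters move forward 1 place in the alphabet, wrapping Z→A: Y, Z, A, B, C → D.
Second component goes 125, 216, 343, 512, 729 → 1000 (perfect cubes: 5³, 6³, 7³, …).
Combining the parts gives (D,1000).

(D,1000)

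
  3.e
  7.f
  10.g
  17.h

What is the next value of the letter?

i

First component — each term is the sum of the two before it: 3, 7, 10, 17 → 27.
Letter: e, f, g, h → i (letters move forward 1 place in the alphabet).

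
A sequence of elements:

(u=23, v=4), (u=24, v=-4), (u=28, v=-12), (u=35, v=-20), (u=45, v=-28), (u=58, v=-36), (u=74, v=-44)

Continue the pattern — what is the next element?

U: differences are 1, 4, 7, … (increasing by 3 each time), so 23, 24, 28, 35, 45, 58, 74 → 93.
V: 4, -4, -12, -20, -28, -36, -44 → -52 (−8 each step).
Putting it together: (u=93, v=-52).

(u=93, v=-52)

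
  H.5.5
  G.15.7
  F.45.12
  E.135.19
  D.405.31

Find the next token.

C.1215.50

Letter — letters move back 1 place in the alphabet: H, G, F, E, D → C.
For the second component, ×3 each step: 5, 15, 45, 135, 405 → 1215.
Third component: each term is the sum of the two before it; 5, 7, 12, 19, 31 → 50.
So the next token is C.1215.50.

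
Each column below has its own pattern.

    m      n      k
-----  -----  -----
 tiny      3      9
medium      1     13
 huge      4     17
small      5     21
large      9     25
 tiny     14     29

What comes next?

medium  23  33

Column m: repeats tiny → medium → huge → small → large, so tiny, medium, huge, small, large, tiny → medium.
Column n — each term is the sum of the two before it: 3, 1, 4, 5, 9, 14 → 23.
Column k: +4 each step; 9, 13, 17, 21, 25, 29 → 33.
So the next row is medium  23  33.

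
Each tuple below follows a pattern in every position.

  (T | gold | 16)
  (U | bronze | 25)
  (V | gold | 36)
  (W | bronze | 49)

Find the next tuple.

(X | gold | 64)

Letter: letters move forward 1 place in the alphabet; T, U, V, W → X.
Rank: alternates gold ↔ bronze; gold, bronze, gold, bronze → gold.
For the third slot, perfect squares: 4², 5², 6², …: 16, 25, 36, 49 → 64.
Putting it together: (X | gold | 64).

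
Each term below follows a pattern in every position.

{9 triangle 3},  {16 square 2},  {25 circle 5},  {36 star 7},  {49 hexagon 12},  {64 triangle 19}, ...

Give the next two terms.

{81 square 31}, {100 circle 50}

First component: perfect squares: 3², 4², 5², …; 9, 16, 25, 36, 49, 64 → 81 → 100.
Shape: repeats triangle → square → circle → star → hexagon; triangle, square, circle, star, hexagon, triangle → square → circle.
Third component goes 3, 2, 5, 7, 12, 19 → 31 → 50 (each term is the sum of the two before it).
Putting the parts together: {81 square 31} and then {100 circle 50}.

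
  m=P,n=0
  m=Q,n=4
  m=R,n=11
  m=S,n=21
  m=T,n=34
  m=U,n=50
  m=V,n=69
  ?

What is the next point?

m=W,n=91

M: letters move forward 1 place in the alphabet; P, Q, R, S, T, U, V → W.
N — differences are 4, 7, 10, … (increasing by 3 each time): 0, 4, 11, 21, 34, 50, 69 → 91.
Putting it together: m=W,n=91.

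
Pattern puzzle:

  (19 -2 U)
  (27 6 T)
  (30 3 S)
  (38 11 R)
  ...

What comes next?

First value: 19, 27, 30, 38 → 41 (alternating steps +8, +3, +8, +3, …).
Second value — alternating steps +8, −3, +8, −3, …: -2, 6, 3, 11 → 8.
Letter — letters move back 1 place in the alphabet: U, T, S, R → Q.
So the next tuple is (41 8 Q).

(41 8 Q)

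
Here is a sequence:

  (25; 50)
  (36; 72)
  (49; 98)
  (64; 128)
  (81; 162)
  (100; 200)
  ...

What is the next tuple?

First slot: 25, 36, 49, 64, 81, 100 → 121 (perfect squares: 5², 6², 7², …).
For the second slot, always 2 × the first slot: 50, 72, 98, 128, 162, 200 → 242.
Combining the parts gives (121; 242).

(121; 242)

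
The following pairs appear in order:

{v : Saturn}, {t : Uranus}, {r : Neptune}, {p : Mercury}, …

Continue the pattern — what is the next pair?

Letter: v, t, r, p → n (letters move back 2 places in the alphabet).
For the planet, runs through the planets Mercury→Neptune: Saturn, Uranus, Neptune, Mercury → Venus.
So the next pair is {n : Venus}.

{n : Venus}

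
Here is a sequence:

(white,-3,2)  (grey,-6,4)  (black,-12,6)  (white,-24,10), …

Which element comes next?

Shade: white, grey, black, white → grey (repeats white → grey → black).
Second part: -3, -6, -12, -24 → -48 (×2 each step).
Third part: 2, 4, 6, 10 → 16 (each term is the sum of the two before it).
So the next element is (grey,-48,16).

(grey,-48,16)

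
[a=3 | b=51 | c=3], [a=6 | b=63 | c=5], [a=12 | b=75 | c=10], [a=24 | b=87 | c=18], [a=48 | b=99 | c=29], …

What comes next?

A: 3, 6, 12, 24, 48 → 96 (×2 each step).
B — +12 each step: 51, 63, 75, 87, 99 → 111.
C — differences are 2, 5, 8, … (increasing by 3 each time): 3, 5, 10, 18, 29 → 43.
Combining the parts gives [a=96 | b=111 | c=43].

[a=96 | b=111 | c=43]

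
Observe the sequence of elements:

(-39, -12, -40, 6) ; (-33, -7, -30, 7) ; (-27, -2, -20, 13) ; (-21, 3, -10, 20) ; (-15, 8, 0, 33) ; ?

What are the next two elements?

(-9, 13, 10, 53), (-3, 18, 20, 86)

For the first slot, +6 each step: -39, -33, -27, -21, -15 → -9 → -3.
Second slot — +5 each step: -12, -7, -2, 3, 8 → 13 → 18.
Third slot: +10 each step, so -40, -30, -20, -10, 0 → 10 → 20.
Fourth slot: each term is the sum of the two before it; 6, 7, 13, 20, 33 → 53 → 86.
Putting the parts together: (-9, 13, 10, 53) and then (-3, 18, 20, 86).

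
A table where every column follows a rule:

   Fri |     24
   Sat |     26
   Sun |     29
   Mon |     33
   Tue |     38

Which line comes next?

Wed  44

Day: runs through the weekdays Mon→Sun; Fri, Sat, Sun, Mon, Tue → Wed.
Second component: differences are 2, 3, 4, … (increasing by 1 each time), so 24, 26, 29, 33, 38 → 44.
So the next line is Wed  44.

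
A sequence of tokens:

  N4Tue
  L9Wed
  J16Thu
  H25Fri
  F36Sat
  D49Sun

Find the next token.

Letter: letters move back 2 places in the alphabet, so N, L, J, H, F, D → B.
Second component: 4, 9, 16, 25, 36, 49 → 64 (perfect squares: 2², 3², 4², …).
For the day, runs through the weekdays Mon→Sun: Tue, Wed, Thu, Fri, Sat, Sun → Mon.
So the next token is B64Mon.

B64Mon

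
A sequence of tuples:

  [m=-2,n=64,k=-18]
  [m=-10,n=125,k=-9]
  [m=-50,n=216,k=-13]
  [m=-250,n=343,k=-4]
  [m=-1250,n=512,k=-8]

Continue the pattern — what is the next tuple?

M: -2, -10, -50, -250, -1250 → -6250 (×5 each step).
N — perfect cubes: 4³, 5³, 6³, …: 64, 125, 216, 343, 512 → 729.
K — alternating steps +9, −4, +9, −4, …: -18, -9, -13, -4, -8 → 1.
So the next tuple is [m=-6250,n=729,k=1].

[m=-6250,n=729,k=1]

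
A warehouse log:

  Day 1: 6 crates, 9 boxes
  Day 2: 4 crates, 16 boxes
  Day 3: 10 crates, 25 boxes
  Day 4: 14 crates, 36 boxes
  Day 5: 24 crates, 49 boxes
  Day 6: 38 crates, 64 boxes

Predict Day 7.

62 crates, 81 boxes

Crates: each term is the sum of the two before it; 6, 4, 10, 14, 24, 38 → 62.
Boxes: perfect squares: 3², 4², 5², …; 9, 16, 25, 36, 49, 64 → 81.
Combining the parts gives 62 crates, 81 boxes.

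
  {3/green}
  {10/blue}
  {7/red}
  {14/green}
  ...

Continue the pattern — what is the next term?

{11/blue}

First entry goes 3, 10, 7, 14 → 11 (alternating steps +7, −3, +7, −3, …).
Colour: repeats green → blue → red, so green, blue, red, green → blue.
So the next term is {11/blue}.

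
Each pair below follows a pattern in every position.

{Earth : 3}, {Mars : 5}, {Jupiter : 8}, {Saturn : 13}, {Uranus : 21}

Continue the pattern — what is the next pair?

{Neptune : 34}

Planet: runs through the planets Mercury→Neptune, so Earth, Mars, Jupiter, Saturn, Uranus → Neptune.
Second entry: each term is the sum of the two before it, so 3, 5, 8, 13, 21 → 34.
Combining the parts gives {Neptune : 34}.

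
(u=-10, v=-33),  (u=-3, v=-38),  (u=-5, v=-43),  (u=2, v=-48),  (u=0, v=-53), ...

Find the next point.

(u=7, v=-58)

U: alternating steps +7, −2, +7, −2, …; -10, -3, -5, 2, 0 → 7.
V: −5 each step, so -33, -38, -43, -48, -53 → -58.
Combining the parts gives (u=7, v=-58).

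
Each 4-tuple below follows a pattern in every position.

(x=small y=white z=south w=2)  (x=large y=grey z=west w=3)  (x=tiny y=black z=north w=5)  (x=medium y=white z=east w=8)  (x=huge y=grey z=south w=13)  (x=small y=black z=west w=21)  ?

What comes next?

X: repeats small → large → tiny → medium → huge; small, large, tiny, medium, huge, small → large.
Y — repeats white → grey → black: white, grey, black, white, grey, black → white.
Z: repeats south → west → north → east, so south, west, north, east, south, west → north.
W: each term is the sum of the two before it; 2, 3, 5, 8, 13, 21 → 34.
Putting it together: (x=large y=white z=north w=34).

(x=large y=white z=north w=34)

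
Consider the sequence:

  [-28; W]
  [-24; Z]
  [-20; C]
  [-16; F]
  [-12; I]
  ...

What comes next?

[-8; L]

First slot — +4 each step: -28, -24, -20, -16, -12 → -8.
Letter: letters move forward 3 places in the alphabet, wrapping Z→A; W, Z, C, F, I → L.
So the next point is [-8; L].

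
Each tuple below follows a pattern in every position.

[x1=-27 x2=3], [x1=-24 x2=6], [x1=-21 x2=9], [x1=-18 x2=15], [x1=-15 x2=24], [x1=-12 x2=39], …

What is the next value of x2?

63

X1: -27, -24, -21, -18, -15, -12 → -9 (+3 each step).
X2: 3, 6, 9, 15, 24, 39 → 63 (each term is the sum of the two before it).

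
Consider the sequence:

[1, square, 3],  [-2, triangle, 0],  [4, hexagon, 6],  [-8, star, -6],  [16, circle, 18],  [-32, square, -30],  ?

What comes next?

First coordinate goes 1, -2, 4, -8, 16, -32 → 64 (×(-2) each step).
For the shape, repeats square → triangle → hexagon → star → circle: square, triangle, hexagon, star, circle, square → triangle.
Third coordinate — always 2 more than the first coordinate: 3, 0, 6, -6, 18, -30 → 66.
So the next term is [64, triangle, 66].

[64, triangle, 66]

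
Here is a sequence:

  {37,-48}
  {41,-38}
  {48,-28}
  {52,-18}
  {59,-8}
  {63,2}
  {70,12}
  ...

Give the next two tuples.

{74,22}, {81,32}

First coordinate — alternating steps +4, +7, +4, +7, …: 37, 41, 48, 52, 59, 63, 70 → 74 → 81.
For the second coordinate, +10 each step: -48, -38, -28, -18, -8, 2, 12 → 22 → 32.
So the next two tuples are {74,22} and {81,32}.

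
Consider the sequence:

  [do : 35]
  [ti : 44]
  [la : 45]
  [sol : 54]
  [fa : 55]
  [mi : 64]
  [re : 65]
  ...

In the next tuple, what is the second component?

74

Second component: alternating steps +9, +1, +9, +1, …, so 35, 44, 45, 54, 55, 64, 65 → 74.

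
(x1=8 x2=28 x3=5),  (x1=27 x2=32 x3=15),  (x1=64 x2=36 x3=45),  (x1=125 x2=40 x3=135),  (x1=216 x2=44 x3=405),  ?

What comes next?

(x1=343 x2=48 x3=1215)

X1: 8, 27, 64, 125, 216 → 343 (perfect cubes: 2³, 3³, 4³, …).
X2 — +4 each step: 28, 32, 36, 40, 44 → 48.
X3: ×3 each step, so 5, 15, 45, 135, 405 → 1215.
So the next element is (x1=343 x2=48 x3=1215).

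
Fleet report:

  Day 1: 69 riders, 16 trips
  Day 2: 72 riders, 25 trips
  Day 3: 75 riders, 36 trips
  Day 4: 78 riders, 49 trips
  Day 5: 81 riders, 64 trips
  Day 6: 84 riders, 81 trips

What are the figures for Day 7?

87 riders, 100 trips

For the riders, +3 each step: 69, 72, 75, 78, 81, 84 → 87.
Trips — perfect squares: 4², 5², 6², …: 16, 25, 36, 49, 64, 81 → 100.
Combining the parts gives 87 riders, 100 trips.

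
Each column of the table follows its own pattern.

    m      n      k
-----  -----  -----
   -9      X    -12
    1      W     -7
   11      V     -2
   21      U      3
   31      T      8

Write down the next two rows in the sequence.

41  S  13; 51  R  18

Column m — +10 each step: -9, 1, 11, 21, 31 → 41 → 51.
Column n: letters move back 1 place in the alphabet, so X, W, V, U, T → S → R.
Column k: +5 each step, so -12, -7, -2, 3, 8 → 13 → 18.
So the next two rows are 41  S  13 and 51  R  18.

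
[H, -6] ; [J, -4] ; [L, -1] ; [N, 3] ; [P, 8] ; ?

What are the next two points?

Letter — letters move forward 2 places in the alphabet: H, J, L, N, P → R → T.
For the second slot, differences are 2, 3, 4, … (increasing by 1 each time): -6, -4, -1, 3, 8 → 14 → 21.
Putting the parts together: [R, 14] and then [T, 21].

[R, 14], [T, 21]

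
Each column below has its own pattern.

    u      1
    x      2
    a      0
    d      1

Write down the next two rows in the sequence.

Letter goes u, x, a, d → g → j (letters move forward 3 places in the alphabet, wrapping Z→A).
Second component — alternating steps +1, −2, +1, −2, …: 1, 2, 0, 1 → -1 → 0.
Putting the parts together: g  -1 and then j  0.

g  -1; j  0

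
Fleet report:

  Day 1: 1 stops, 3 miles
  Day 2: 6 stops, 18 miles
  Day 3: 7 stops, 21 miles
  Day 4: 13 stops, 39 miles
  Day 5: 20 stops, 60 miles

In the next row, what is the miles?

Stops: each term is the sum of the two before it, so 1, 6, 7, 13, 20 → 33.
Miles — always 3 × the stops: 3, 18, 21, 39, 60 → 99.

99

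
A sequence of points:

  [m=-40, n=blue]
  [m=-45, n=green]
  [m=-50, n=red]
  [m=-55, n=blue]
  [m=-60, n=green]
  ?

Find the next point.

M: -40, -45, -50, -55, -60 → -65 (−5 each step).
For the n, repeats blue → green → red: blue, green, red, blue, green → red.
Putting it together: [m=-65, n=red].

[m=-65, n=red]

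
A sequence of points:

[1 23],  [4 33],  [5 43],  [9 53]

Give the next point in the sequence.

First entry goes 1, 4, 5, 9 → 14 (each term is the sum of the two before it).
Second entry: +10 each step; 23, 33, 43, 53 → 63.
Combining the parts gives [14 63].

[14 63]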